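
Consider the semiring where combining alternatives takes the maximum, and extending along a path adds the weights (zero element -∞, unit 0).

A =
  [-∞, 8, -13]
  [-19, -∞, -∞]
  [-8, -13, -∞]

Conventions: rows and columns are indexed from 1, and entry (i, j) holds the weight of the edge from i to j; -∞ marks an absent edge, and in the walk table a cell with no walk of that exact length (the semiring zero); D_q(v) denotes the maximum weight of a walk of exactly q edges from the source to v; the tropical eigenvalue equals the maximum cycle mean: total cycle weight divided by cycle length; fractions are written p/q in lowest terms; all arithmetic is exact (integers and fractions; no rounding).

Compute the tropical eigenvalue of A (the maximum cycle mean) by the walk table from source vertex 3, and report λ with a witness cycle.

q=0: [-∞, -∞, 0]
q=1: [-8, -13, -∞]
q=2: [-32, 0, -21]
q=3: [-19, -24, -45]
Optimal cycle mean attained by: cycle 1->2->1, total 8 + (-19), length 2.
Answer: λ = -11/2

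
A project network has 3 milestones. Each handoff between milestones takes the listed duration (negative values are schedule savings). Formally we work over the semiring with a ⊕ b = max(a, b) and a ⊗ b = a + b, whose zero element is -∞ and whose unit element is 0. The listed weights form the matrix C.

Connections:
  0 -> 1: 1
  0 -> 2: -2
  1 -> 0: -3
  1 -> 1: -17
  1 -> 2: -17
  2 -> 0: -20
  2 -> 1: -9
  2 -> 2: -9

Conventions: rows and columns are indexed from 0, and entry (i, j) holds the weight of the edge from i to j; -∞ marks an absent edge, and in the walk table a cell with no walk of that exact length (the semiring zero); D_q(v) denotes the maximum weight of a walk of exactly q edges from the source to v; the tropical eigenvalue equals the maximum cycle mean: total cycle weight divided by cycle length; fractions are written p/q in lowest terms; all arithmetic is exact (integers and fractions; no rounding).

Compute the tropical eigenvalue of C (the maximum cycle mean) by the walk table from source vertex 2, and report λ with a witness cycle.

q=0: [-∞, -∞, 0]
q=1: [-20, -9, -9]
q=2: [-12, -18, -18]
q=3: [-21, -11, -14]
Optimal cycle mean attained by: cycle 0->1->0, total 1 + (-3), length 2.
Answer: λ = -1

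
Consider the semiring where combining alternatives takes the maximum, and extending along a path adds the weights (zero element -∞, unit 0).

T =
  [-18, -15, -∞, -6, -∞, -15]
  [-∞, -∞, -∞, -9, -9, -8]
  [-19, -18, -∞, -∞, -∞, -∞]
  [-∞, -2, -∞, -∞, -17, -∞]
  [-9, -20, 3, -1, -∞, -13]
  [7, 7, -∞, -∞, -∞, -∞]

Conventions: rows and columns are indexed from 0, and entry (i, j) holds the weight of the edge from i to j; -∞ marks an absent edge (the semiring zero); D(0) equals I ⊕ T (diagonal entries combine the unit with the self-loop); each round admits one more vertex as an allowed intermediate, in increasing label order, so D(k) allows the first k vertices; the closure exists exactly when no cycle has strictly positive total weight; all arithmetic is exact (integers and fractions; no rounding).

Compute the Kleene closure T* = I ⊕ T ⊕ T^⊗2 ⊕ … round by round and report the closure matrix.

D(0):
  [0, -15, -∞, -6, -∞, -15]
  [-∞, 0, -∞, -9, -9, -8]
  [-19, -18, 0, -∞, -∞, -∞]
  [-∞, -2, -∞, 0, -17, -∞]
  [-9, -20, 3, -1, 0, -13]
  [7, 7, -∞, -∞, -∞, 0]
D(1):
  [0, -15, -∞, -6, -∞, -15]
  [-∞, 0, -∞, -9, -9, -8]
  [-19, -18, 0, -25, -∞, -34]
  [-∞, -2, -∞, 0, -17, -∞]
  [-9, -20, 3, -1, 0, -13]
  [7, 7, -∞, 1, -∞, 0]
D(2):
  [0, -15, -∞, -6, -24, -15]
  [-∞, 0, -∞, -9, -9, -8]
  [-19, -18, 0, -25, -27, -26]
  [-∞, -2, -∞, 0, -11, -10]
  [-9, -20, 3, -1, 0, -13]
  [7, 7, -∞, 1, -2, 0]
D(3):
  [0, -15, -∞, -6, -24, -15]
  [-∞, 0, -∞, -9, -9, -8]
  [-19, -18, 0, -25, -27, -26]
  [-∞, -2, -∞, 0, -11, -10]
  [-9, -15, 3, -1, 0, -13]
  [7, 7, -∞, 1, -2, 0]
D(4):
  [0, -8, -∞, -6, -17, -15]
  [-∞, 0, -∞, -9, -9, -8]
  [-19, -18, 0, -25, -27, -26]
  [-∞, -2, -∞, 0, -11, -10]
  [-9, -3, 3, -1, 0, -11]
  [7, 7, -∞, 1, -2, 0]
D(5):
  [0, -8, -14, -6, -17, -15]
  [-18, 0, -6, -9, -9, -8]
  [-19, -18, 0, -25, -27, -26]
  [-20, -2, -8, 0, -11, -10]
  [-9, -3, 3, -1, 0, -11]
  [7, 7, 1, 1, -2, 0]
D(6):
  [0, -8, -14, -6, -17, -15]
  [-1, 0, -6, -7, -9, -8]
  [-19, -18, 0, -25, -27, -26]
  [-3, -2, -8, 0, -11, -10]
  [-4, -3, 3, -1, 0, -11]
  [7, 7, 1, 1, -2, 0]
Answer: T* = [[0, -8, -14, -6, -17, -15], [-1, 0, -6, -7, -9, -8], [-19, -18, 0, -25, -27, -26], [-3, -2, -8, 0, -11, -10], [-4, -3, 3, -1, 0, -11], [7, 7, 1, 1, -2, 0]]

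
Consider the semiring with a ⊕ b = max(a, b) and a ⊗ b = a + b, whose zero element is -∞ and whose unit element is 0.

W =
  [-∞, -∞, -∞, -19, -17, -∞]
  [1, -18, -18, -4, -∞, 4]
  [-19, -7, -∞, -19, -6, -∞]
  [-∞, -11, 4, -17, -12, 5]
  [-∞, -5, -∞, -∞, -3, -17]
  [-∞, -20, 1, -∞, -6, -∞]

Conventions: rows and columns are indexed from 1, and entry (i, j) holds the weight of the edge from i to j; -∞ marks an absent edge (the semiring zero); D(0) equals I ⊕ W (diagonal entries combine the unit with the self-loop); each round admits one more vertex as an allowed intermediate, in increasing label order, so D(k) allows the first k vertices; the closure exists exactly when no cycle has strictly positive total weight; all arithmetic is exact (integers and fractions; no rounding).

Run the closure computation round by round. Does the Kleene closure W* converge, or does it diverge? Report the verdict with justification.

D(0):
  [0, -∞, -∞, -19, -17, -∞]
  [1, 0, -18, -4, -∞, 4]
  [-19, -7, 0, -19, -6, -∞]
  [-∞, -11, 4, 0, -12, 5]
  [-∞, -5, -∞, -∞, 0, -17]
  [-∞, -20, 1, -∞, -6, 0]
D(1):
  [0, -∞, -∞, -19, -17, -∞]
  [1, 0, -18, -4, -16, 4]
  [-19, -7, 0, -19, -6, -∞]
  [-∞, -11, 4, 0, -12, 5]
  [-∞, -5, -∞, -∞, 0, -17]
  [-∞, -20, 1, -∞, -6, 0]
D(2):
  [0, -∞, -∞, -19, -17, -∞]
  [1, 0, -18, -4, -16, 4]
  [-6, -7, 0, -11, -6, -3]
  [-10, -11, 4, 0, -12, 5]
  [-4, -5, -23, -9, 0, -1]
  [-19, -20, 1, -24, -6, 0]
D(3):
  [0, -∞, -∞, -19, -17, -∞]
  [1, 0, -18, -4, -16, 4]
  [-6, -7, 0, -11, -6, -3]
  [-2, -3, 4, 0, -2, 5]
  [-4, -5, -23, -9, 0, -1]
  [-5, -6, 1, -10, -5, 0]
D(4):
  [0, -22, -15, -19, -17, -14]
  [1, 0, 0, -4, -6, 4]
  [-6, -7, 0, -11, -6, -3]
  [-2, -3, 4, 0, -2, 5]
  [-4, -5, -5, -9, 0, -1]
  [-5, -6, 1, -10, -5, 0]
D(5):
  [0, -22, -15, -19, -17, -14]
  [1, 0, 0, -4, -6, 4]
  [-6, -7, 0, -11, -6, -3]
  [-2, -3, 4, 0, -2, 5]
  [-4, -5, -5, -9, 0, -1]
  [-5, -6, 1, -10, -5, 0]
D(6):
  [0, -20, -13, -19, -17, -14]
  [1, 0, 5, -4, -1, 4]
  [-6, -7, 0, -11, -6, -3]
  [0, -1, 6, 0, 0, 5]
  [-4, -5, 0, -9, 0, -1]
  [-5, -6, 1, -10, -5, 0]
Key observation: every diagonal entry stays at the unit through all rounds, so no improving cycle exists.
Answer: CONVERGES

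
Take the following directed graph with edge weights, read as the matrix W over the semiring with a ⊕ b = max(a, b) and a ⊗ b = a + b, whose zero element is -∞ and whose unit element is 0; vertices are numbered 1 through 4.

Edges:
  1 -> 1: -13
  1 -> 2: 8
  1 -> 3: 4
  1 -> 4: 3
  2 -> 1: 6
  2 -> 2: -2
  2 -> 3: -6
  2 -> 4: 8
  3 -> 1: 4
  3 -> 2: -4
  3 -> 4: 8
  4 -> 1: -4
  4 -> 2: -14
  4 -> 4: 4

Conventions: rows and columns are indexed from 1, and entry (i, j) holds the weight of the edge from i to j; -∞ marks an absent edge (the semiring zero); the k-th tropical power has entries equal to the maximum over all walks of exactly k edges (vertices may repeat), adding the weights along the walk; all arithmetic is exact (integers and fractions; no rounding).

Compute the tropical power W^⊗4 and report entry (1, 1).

W^⊗2:
  [14, 6, 2, 16]
  [4, 14, 10, 12]
  [4, 12, 8, 12]
  [0, 4, 0, 8]
W^⊗3:
  [12, 22, 18, 20]
  [20, 12, 8, 22]
  [18, 12, 8, 20]
  [10, 8, 4, 12]
W^⊗4:
  [28, 20, 16, 30]
  [18, 28, 24, 26]
  [18, 26, 22, 24]
  [14, 18, 14, 16]
Key observation: the optimum is the walk 1->2->1->2->1, with weight 8 + 6 + 8 + 6 = 28.
Optimal value attained by: walk 1->2->1->2->1.
Answer: (W^⊗4)[1][1] = 28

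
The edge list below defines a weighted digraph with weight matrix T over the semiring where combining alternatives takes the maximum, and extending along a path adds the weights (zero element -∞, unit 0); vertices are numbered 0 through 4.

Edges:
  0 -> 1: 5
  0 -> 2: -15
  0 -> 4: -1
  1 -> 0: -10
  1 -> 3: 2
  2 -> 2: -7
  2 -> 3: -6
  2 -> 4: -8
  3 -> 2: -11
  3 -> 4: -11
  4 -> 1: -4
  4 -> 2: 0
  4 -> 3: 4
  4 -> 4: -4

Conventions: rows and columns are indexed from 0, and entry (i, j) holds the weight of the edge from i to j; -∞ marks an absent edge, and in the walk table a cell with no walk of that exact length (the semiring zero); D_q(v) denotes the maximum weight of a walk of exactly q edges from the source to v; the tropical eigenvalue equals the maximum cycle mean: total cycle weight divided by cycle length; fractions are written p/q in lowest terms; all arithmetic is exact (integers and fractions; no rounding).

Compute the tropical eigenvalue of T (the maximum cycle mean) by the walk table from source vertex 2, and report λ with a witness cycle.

q=0: [-∞, -∞, 0, -∞, -∞]
q=1: [-∞, -∞, -7, -6, -8]
q=2: [-∞, -12, -8, -4, -12]
q=3: [-22, -16, -12, -8, -15]
q=4: [-26, -17, -15, -11, -19]
q=5: [-27, -21, -19, -15, -22]
Optimal cycle mean attained by: cycle 0->1->0, total 5 + (-10), length 2.
Answer: λ = -5/2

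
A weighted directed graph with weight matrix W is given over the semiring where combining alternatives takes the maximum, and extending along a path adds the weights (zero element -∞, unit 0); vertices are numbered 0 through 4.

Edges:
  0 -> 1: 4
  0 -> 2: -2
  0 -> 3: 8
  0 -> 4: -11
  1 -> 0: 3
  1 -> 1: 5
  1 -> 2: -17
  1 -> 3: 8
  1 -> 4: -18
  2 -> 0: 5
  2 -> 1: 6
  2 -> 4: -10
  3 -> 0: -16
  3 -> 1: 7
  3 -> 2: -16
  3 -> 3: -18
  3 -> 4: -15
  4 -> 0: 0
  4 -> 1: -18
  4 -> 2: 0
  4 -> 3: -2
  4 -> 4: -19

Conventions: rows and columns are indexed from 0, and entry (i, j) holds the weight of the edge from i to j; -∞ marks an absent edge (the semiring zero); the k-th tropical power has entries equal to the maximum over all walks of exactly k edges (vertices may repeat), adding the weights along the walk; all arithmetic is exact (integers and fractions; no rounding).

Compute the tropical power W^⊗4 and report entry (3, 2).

W^⊗2:
  [7, 15, -8, 12, -7]
  [8, 15, 1, 13, -7]
  [9, 11, 3, 14, -6]
  [10, 12, -10, 15, -11]
  [5, 6, -2, 8, -10]
W^⊗3:
  [18, 20, 5, 23, -3]
  [18, 20, 6, 23, -2]
  [14, 21, 7, 19, -1]
  [15, 22, 8, 20, 0]
  [9, 15, 3, 14, -6]
W^⊗4:
  [23, 30, 16, 28, 8]
  [23, 30, 16, 28, 8]
  [24, 26, 12, 29, 4]
  [25, 27, 13, 30, 5]
  [18, 21, 7, 23, -1]
Key observation: the optimum is the walk 3->1->1->0->2, with weight 7 + 5 + 3 + (-2) = 13.
Optimal value attained by: walk 3->1->1->0->2.
Answer: (W^⊗4)[3][2] = 13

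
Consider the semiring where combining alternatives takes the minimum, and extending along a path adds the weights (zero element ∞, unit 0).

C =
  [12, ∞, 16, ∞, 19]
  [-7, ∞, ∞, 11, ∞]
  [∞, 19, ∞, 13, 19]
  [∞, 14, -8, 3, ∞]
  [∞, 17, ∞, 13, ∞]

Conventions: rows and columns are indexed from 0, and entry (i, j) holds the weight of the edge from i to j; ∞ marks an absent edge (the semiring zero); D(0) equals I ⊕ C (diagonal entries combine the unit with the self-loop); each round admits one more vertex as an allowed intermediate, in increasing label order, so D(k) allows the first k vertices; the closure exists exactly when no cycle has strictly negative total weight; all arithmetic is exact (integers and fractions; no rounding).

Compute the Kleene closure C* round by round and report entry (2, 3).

D(0):
  [0, ∞, 16, ∞, 19]
  [-7, 0, ∞, 11, ∞]
  [∞, 19, 0, 13, 19]
  [∞, 14, -8, 0, ∞]
  [∞, 17, ∞, 13, 0]
D(1):
  [0, ∞, 16, ∞, 19]
  [-7, 0, 9, 11, 12]
  [∞, 19, 0, 13, 19]
  [∞, 14, -8, 0, ∞]
  [∞, 17, ∞, 13, 0]
D(2):
  [0, ∞, 16, ∞, 19]
  [-7, 0, 9, 11, 12]
  [12, 19, 0, 13, 19]
  [7, 14, -8, 0, 26]
  [10, 17, 26, 13, 0]
D(3):
  [0, 35, 16, 29, 19]
  [-7, 0, 9, 11, 12]
  [12, 19, 0, 13, 19]
  [4, 11, -8, 0, 11]
  [10, 17, 26, 13, 0]
D(4):
  [0, 35, 16, 29, 19]
  [-7, 0, 3, 11, 12]
  [12, 19, 0, 13, 19]
  [4, 11, -8, 0, 11]
  [10, 17, 5, 13, 0]
D(5):
  [0, 35, 16, 29, 19]
  [-7, 0, 3, 11, 12]
  [12, 19, 0, 13, 19]
  [4, 11, -8, 0, 11]
  [10, 17, 5, 13, 0]
Answer: C*[2][3] = 13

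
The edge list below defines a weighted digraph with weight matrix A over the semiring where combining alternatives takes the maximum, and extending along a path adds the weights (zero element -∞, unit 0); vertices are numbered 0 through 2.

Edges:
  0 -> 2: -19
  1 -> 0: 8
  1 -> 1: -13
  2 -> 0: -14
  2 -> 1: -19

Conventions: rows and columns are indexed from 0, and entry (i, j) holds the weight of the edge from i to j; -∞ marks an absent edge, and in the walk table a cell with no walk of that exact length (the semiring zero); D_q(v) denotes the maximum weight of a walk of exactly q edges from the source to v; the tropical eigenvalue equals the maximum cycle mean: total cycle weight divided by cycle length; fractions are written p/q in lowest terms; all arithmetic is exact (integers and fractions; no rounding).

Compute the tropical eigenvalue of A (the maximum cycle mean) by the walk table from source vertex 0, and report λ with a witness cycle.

q=0: [0, -∞, -∞]
q=1: [-∞, -∞, -19]
q=2: [-33, -38, -∞]
q=3: [-30, -51, -52]
Optimal cycle mean attained by: cycle 0->2->1->0, total (-19) + (-19) + 8, length 3.
Answer: λ = -10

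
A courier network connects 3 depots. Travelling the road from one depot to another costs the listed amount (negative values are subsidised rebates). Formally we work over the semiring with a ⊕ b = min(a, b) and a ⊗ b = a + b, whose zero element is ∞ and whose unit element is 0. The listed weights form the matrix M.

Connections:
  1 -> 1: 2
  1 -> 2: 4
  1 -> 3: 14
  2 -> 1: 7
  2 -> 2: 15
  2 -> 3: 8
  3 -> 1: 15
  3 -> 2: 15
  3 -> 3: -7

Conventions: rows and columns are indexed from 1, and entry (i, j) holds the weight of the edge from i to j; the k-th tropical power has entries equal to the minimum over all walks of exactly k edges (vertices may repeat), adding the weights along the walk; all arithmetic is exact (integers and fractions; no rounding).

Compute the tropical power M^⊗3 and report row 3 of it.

M^⊗2:
  [4, 6, 7]
  [9, 11, 1]
  [8, 8, -14]
M^⊗3:
  [6, 8, 0]
  [11, 13, -6]
  [1, 1, -21]
Answer: row 3 of M^⊗3 = [1, 1, -21]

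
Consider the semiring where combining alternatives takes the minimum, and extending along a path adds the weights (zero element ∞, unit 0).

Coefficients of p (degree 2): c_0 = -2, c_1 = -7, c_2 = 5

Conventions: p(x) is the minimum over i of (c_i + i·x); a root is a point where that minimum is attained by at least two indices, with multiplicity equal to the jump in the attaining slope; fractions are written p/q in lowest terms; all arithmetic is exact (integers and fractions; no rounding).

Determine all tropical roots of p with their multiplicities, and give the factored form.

hull edge (i=0, c=-2) to (i=1, c=-7): slope -5, span 1
hull edge (i=1, c=-7) to (i=2, c=5): slope 12, span 1
Factored form: p(x) = 5 ⊗ (x ⊕ (-12)) ⊗ (x ⊕ 5)
Answer: roots = -12 (mult 1), 5 (mult 1)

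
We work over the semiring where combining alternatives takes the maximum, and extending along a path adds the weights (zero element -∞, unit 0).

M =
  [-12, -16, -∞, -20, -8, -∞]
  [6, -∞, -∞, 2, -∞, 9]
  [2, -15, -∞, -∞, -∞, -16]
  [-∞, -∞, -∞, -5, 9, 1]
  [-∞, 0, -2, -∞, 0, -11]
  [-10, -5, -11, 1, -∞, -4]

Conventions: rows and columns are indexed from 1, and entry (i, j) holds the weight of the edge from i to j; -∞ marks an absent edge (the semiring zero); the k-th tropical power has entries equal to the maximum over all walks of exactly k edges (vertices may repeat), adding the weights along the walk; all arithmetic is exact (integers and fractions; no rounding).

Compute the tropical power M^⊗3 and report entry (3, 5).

M^⊗2:
  [-10, -8, -10, -14, -8, -7]
  [-1, 4, -2, 10, 11, 5]
  [-9, -14, -27, -13, -6, -6]
  [-9, 9, 7, 2, 9, -2]
  [6, 0, -2, 2, 0, 9]
  [1, -9, -15, -3, 10, 4]
M^⊗3:
  [-2, -8, -10, -6, -5, 1]
  [10, 11, 9, 6, 19, 13]
  [-8, -6, -8, -5, -4, -5]
  [15, 9, 7, 11, 11, 18]
  [6, 4, -2, 10, 11, 9]
  [-3, 10, 8, 5, 10, 0]
Key observation: the optimum is the walk 3->2->4->5, with weight (-15) + 2 + 9 = -4.
Optimal value attained by: walk 3->2->4->5.
Answer: (M^⊗3)[3][5] = -4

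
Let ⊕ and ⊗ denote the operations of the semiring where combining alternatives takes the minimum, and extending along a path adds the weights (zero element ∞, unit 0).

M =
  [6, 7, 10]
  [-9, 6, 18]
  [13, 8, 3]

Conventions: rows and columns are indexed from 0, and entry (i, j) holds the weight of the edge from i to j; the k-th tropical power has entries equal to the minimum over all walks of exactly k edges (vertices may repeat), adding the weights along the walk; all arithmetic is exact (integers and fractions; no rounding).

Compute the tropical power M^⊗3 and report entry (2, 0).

M^⊗2:
  [-2, 13, 13]
  [-3, -2, 1]
  [-1, 11, 6]
M^⊗3:
  [4, 5, 8]
  [-11, 4, 4]
  [2, 6, 9]
Key observation: the optimum is the walk 2->2->1->0, with weight 3 + 8 + (-9) = 2.
Optimal value attained by: walk 2->2->1->0.
Answer: (M^⊗3)[2][0] = 2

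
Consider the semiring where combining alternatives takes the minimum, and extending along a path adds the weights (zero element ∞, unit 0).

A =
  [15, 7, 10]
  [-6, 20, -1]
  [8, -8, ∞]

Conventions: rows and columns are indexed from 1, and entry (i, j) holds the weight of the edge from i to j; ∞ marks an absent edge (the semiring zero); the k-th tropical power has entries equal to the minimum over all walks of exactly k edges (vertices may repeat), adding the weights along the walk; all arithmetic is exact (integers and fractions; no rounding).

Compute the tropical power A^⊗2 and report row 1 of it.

A^⊗2:
  [1, 2, 6]
  [7, -9, 4]
  [-14, 12, -9]
Answer: row 1 of A^⊗2 = [1, 2, 6]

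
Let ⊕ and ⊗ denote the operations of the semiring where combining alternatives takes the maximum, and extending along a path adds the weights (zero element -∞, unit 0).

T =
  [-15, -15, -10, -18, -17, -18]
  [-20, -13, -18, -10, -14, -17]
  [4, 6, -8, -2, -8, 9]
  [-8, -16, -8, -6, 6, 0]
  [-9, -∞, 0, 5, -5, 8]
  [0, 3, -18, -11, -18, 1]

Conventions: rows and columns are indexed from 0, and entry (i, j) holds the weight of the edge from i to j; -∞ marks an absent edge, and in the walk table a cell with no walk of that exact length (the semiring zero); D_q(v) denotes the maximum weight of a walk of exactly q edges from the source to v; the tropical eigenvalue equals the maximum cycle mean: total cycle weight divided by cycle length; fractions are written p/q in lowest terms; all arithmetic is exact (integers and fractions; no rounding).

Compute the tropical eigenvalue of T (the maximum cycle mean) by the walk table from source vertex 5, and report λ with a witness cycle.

q=0: [-∞, -∞, -∞, -∞, -∞, 0]
q=1: [0, 3, -18, -11, -18, 1]
q=2: [1, 4, -10, -7, -5, 2]
q=3: [2, 5, -5, 0, -1, 3]
q=4: [3, 6, -1, 4, 6, 7]
q=5: [7, 10, 6, 11, 10, 14]
q=6: [14, 17, 10, 15, 17, 18]
Optimal cycle mean attained by: cycle 3->4->3, total 6 + 5, length 2.
Answer: λ = 11/2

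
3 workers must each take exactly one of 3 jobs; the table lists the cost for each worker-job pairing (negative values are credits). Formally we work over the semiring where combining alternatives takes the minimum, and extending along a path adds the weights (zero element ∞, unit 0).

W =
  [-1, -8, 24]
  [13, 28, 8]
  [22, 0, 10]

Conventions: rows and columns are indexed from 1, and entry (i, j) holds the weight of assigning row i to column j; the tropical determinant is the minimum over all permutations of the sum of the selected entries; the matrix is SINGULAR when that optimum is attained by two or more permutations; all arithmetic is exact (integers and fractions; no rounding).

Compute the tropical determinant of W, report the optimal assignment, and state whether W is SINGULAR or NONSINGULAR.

σ = (1, 2, 3): (-1) + 28 + 10 = 37
σ = (1, 3, 2): (-1) + 8 + 0 = 7
σ = (2, 1, 3): (-8) + 13 + 10 = 15
σ = (2, 3, 1): (-8) + 8 + 22 = 22
σ = (3, 1, 2): 24 + 13 + 0 = 37
σ = (3, 2, 1): 24 + 28 + 22 = 74
Optimal value attained by: σ = (1, 3, 2).
Answer: det⊕(W) = 7; verdict: NONSINGULAR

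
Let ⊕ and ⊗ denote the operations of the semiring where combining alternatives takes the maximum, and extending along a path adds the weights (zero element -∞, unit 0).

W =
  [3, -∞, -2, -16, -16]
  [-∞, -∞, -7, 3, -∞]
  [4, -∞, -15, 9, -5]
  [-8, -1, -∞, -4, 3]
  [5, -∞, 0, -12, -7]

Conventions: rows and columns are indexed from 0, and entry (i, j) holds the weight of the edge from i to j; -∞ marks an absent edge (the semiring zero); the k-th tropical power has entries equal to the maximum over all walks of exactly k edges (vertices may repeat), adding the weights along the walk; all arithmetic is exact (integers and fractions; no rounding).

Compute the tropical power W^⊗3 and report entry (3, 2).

W^⊗2:
  [6, -17, 1, 7, -7]
  [-3, 2, -22, 2, 6]
  [7, 8, 2, 5, 12]
  [8, -5, 3, 2, -1]
  [8, -13, 3, 9, -5]
W^⊗3:
  [9, 6, 4, 10, 10]
  [11, 1, 6, 5, 5]
  [17, 4, 12, 11, 8]
  [11, 1, 6, 12, 5]
  [11, 8, 6, 12, 12]
Key observation: the optimum is the walk 3->4->0->2, with weight 3 + 5 + (-2) = 6.
Optimal value attained by: walk 3->4->0->2.
Answer: (W^⊗3)[3][2] = 6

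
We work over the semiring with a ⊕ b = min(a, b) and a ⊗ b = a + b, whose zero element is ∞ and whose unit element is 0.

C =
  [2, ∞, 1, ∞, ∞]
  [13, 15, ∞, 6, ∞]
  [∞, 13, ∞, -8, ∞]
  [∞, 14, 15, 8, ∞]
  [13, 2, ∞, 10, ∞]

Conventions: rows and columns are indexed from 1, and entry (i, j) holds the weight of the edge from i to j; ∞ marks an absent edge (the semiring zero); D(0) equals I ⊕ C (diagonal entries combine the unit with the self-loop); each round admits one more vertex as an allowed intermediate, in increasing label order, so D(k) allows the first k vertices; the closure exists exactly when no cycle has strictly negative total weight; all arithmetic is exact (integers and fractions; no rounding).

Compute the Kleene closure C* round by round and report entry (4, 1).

D(0):
  [0, ∞, 1, ∞, ∞]
  [13, 0, ∞, 6, ∞]
  [∞, 13, 0, -8, ∞]
  [∞, 14, 15, 0, ∞]
  [13, 2, ∞, 10, 0]
D(1):
  [0, ∞, 1, ∞, ∞]
  [13, 0, 14, 6, ∞]
  [∞, 13, 0, -8, ∞]
  [∞, 14, 15, 0, ∞]
  [13, 2, 14, 10, 0]
D(2):
  [0, ∞, 1, ∞, ∞]
  [13, 0, 14, 6, ∞]
  [26, 13, 0, -8, ∞]
  [27, 14, 15, 0, ∞]
  [13, 2, 14, 8, 0]
D(3):
  [0, 14, 1, -7, ∞]
  [13, 0, 14, 6, ∞]
  [26, 13, 0, -8, ∞]
  [27, 14, 15, 0, ∞]
  [13, 2, 14, 6, 0]
D(4):
  [0, 7, 1, -7, ∞]
  [13, 0, 14, 6, ∞]
  [19, 6, 0, -8, ∞]
  [27, 14, 15, 0, ∞]
  [13, 2, 14, 6, 0]
D(5):
  [0, 7, 1, -7, ∞]
  [13, 0, 14, 6, ∞]
  [19, 6, 0, -8, ∞]
  [27, 14, 15, 0, ∞]
  [13, 2, 14, 6, 0]
Answer: C*[4][1] = 27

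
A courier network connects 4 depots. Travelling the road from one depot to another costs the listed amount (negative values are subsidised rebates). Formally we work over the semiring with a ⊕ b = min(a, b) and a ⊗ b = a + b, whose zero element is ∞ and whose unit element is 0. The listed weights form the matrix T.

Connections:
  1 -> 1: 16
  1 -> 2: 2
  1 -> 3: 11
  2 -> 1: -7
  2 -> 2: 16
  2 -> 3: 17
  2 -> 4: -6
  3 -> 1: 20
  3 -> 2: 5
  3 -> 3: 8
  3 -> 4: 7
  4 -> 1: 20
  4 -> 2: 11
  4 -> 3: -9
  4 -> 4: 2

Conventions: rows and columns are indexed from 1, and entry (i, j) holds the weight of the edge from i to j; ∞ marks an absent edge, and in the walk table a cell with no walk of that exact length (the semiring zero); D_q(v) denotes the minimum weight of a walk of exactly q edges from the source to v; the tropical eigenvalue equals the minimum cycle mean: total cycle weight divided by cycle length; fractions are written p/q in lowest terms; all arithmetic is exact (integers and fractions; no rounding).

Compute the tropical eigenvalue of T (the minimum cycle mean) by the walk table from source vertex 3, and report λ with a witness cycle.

q=0: [∞, ∞, 0, ∞]
q=1: [20, 5, 8, 7]
q=2: [-2, 13, -2, -1]
q=3: [6, 0, -10, 1]
q=4: [-7, -5, -8, -6]
Optimal cycle mean attained by: cycle 2->4->3->2, total (-6) + (-9) + 5, length 3.
Answer: λ = -10/3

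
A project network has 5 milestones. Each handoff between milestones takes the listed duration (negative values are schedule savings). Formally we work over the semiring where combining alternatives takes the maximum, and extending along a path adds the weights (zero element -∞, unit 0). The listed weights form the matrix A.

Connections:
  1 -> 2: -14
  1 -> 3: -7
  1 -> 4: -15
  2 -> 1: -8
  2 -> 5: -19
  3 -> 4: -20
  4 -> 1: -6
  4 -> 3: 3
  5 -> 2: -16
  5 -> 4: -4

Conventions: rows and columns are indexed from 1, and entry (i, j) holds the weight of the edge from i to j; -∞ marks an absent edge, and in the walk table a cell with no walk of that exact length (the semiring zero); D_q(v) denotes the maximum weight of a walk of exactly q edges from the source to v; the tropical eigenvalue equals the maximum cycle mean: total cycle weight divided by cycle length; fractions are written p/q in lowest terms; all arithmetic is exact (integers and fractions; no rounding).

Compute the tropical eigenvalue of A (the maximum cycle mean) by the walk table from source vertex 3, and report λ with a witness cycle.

q=0: [-∞, -∞, 0, -∞, -∞]
q=1: [-∞, -∞, -∞, -20, -∞]
q=2: [-26, -∞, -17, -∞, -∞]
q=3: [-∞, -40, -33, -37, -∞]
q=4: [-43, -∞, -34, -53, -59]
q=5: [-59, -57, -50, -54, -∞]
Optimal cycle mean attained by: cycle 3->4->3, total (-20) + 3, length 2.
Answer: λ = -17/2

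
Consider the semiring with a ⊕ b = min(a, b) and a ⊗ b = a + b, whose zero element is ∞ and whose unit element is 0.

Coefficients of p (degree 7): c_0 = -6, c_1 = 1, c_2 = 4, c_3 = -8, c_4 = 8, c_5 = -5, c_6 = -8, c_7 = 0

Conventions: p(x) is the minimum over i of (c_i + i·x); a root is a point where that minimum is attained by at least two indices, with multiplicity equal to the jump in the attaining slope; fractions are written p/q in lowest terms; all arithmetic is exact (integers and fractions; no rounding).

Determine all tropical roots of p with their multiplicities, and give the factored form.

hull edge (i=0, c=-6) to (i=3, c=-8): slope -2/3, span 3
hull edge (i=3, c=-8) to (i=6, c=-8): slope 0, span 3
hull edge (i=6, c=-8) to (i=7, c=0): slope 8, span 1
Factored form: p(x) = 0 ⊗ (x ⊕ (-8)) ⊗ (x ⊕ 0) ⊗ (x ⊕ 0) ⊗ (x ⊕ 0) ⊗ (x ⊕ 2/3) ⊗ (x ⊕ 2/3) ⊗ (x ⊕ 2/3)
Answer: roots = -8 (mult 1), 0 (mult 3), 2/3 (mult 3)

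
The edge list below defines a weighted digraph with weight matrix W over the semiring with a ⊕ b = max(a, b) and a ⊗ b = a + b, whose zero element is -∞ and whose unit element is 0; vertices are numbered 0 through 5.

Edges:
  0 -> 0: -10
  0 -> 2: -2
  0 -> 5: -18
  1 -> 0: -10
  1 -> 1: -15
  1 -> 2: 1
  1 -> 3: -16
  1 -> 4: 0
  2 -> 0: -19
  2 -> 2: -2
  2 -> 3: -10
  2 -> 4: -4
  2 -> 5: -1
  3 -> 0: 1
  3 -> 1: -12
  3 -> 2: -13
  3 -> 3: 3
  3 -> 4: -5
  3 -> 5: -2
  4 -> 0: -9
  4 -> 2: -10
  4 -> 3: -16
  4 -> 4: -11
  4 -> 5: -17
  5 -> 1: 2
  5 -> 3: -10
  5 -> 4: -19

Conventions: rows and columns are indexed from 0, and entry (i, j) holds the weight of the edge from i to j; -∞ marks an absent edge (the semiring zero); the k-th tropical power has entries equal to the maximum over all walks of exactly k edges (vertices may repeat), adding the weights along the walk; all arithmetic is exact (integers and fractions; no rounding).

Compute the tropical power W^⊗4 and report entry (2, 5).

W^⊗2:
  [-20, -16, -4, -12, -6, -3]
  [-9, -28, -1, -9, -3, 0]
  [-9, 1, -4, -7, -6, -3]
  [4, 0, -1, 6, -2, 1]
  [-15, -15, -11, -13, -14, -11]
  [-8, -13, 3, -7, 2, -12]
W^⊗3:
  [-11, -1, -6, -9, -8, -5]
  [-8, 2, -3, -6, -5, -2]
  [-6, -1, 2, -4, 1, -5]
  [7, 3, 2, 9, 1, 4]
  [-12, -9, -13, -10, -15, -12]
  [-6, -10, 1, -4, -1, 2]
W^⊗4:
  [-8, -3, 0, -6, -1, -7]
  [-5, 0, 3, -3, 2, -4]
  [-3, -3, 0, -1, -1, 1]
  [10, 6, 5, 12, 4, 7]
  [-9, -10, -8, -7, -9, -12]
  [-3, 4, -1, -1, -3, 0]
Key observation: the optimum is the walk 2->5->1->2->5, with weight (-1) + 2 + 1 + (-1) = 1.
Optimal value attained by: walk 2->5->1->2->5.
Answer: (W^⊗4)[2][5] = 1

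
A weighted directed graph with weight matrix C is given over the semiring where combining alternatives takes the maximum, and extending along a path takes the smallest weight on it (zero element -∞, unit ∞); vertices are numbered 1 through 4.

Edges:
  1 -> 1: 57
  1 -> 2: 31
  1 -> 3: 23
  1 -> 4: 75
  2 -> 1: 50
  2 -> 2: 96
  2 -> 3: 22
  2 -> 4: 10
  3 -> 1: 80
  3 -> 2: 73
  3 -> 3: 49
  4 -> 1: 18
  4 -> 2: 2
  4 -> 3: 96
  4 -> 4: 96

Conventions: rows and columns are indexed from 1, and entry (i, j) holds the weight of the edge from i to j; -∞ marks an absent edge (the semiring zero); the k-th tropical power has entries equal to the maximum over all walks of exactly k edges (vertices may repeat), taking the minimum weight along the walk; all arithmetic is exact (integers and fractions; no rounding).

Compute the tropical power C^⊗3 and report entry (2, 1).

C^⊗2:
  [57, 31, 75, 75]
  [50, 96, 23, 50]
  [57, 73, 49, 75]
  [80, 73, 96, 96]
C^⊗3:
  [75, 73, 75, 75]
  [50, 96, 50, 50]
  [57, 73, 75, 75]
  [80, 73, 96, 96]
Key observation: the optimum is the walk 2->1->1->1, with weight 50 min 57 min 57 = 50.
Optimal value attained by: walk 2->1->1->1.
Answer: (C^⊗3)[2][1] = 50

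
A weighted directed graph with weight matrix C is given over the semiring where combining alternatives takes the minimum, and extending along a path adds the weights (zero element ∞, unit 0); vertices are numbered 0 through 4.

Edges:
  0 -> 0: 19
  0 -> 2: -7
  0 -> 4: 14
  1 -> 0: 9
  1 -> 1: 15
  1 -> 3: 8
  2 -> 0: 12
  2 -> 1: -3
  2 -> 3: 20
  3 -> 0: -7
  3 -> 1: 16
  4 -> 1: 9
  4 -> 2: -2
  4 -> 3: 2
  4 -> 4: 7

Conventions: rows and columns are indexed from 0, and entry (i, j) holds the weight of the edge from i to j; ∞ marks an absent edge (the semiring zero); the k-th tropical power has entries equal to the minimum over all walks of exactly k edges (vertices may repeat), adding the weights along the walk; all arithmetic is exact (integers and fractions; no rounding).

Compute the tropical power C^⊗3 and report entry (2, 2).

C^⊗2:
  [5, -10, 12, 13, 21]
  [1, 24, 2, 23, 23]
  [6, 12, 5, 5, 26]
  [12, 31, -14, 24, 7]
  [-5, -5, 5, 9, 14]
C^⊗3:
  [-1, 5, -2, -2, 19]
  [14, -1, -6, 22, 15]
  [-2, 2, -1, 20, 20]
  [-2, -17, 5, 6, 14]
  [2, 2, -12, 3, 9]
Key observation: the optimum is the walk 2->1->0->2, with weight (-3) + 9 + (-7) = -1.
Optimal value attained by: walk 2->1->0->2.
Answer: (C^⊗3)[2][2] = -1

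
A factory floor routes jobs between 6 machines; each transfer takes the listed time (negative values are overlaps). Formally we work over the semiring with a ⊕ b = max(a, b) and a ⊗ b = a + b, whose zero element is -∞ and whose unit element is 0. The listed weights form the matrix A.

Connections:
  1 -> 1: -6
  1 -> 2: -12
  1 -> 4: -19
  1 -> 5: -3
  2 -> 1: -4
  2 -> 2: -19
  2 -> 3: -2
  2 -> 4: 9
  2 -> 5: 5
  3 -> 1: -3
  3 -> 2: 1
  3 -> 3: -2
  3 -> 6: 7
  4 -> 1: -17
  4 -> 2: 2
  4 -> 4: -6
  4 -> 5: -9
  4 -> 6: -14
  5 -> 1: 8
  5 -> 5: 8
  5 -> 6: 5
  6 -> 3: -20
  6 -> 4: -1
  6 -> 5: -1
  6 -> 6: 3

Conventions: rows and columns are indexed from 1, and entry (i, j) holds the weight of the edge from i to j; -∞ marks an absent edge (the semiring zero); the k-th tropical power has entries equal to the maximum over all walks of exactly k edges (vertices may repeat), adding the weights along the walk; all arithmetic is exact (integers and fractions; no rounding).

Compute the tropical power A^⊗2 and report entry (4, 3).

A^⊗2:
  [5, -17, -14, -3, 5, 2]
  [13, 11, -4, 3, 13, 10]
  [-3, -1, -1, 10, 6, 10]
  [-1, -4, 0, 11, 7, -4]
  [16, -4, -15, 4, 16, 13]
  [7, 1, -17, 2, 7, 6]
Key observation: the optimum is the walk 4->2->3, with weight 2 + (-2) = 0.
Optimal value attained by: walk 4->2->3.
Answer: (A^⊗2)[4][3] = 0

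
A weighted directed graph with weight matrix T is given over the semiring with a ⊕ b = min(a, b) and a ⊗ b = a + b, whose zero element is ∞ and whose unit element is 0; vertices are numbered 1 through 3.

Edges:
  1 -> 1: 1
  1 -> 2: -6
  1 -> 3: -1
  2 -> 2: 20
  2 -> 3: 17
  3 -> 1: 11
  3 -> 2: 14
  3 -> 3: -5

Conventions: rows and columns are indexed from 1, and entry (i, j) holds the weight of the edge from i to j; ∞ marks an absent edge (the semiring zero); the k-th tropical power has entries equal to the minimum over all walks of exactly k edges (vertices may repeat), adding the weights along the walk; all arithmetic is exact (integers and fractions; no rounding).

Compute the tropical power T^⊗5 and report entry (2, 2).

T^⊗2:
  [2, -5, -6]
  [28, 31, 12]
  [6, 5, -10]
T^⊗3:
  [3, -4, -11]
  [23, 22, 7]
  [1, 0, -15]
T^⊗4:
  [0, -3, -16]
  [18, 17, 2]
  [-4, -5, -20]
T^⊗5:
  [-5, -6, -21]
  [13, 12, -3]
  [-9, -10, -25]
Key observation: the optimum is the walk 2->3->3->3->1->2, with weight 17 + (-5) + (-5) + 11 + (-6) = 12.
Optimal value attained by: walk 2->3->3->3->1->2.
Answer: (T^⊗5)[2][2] = 12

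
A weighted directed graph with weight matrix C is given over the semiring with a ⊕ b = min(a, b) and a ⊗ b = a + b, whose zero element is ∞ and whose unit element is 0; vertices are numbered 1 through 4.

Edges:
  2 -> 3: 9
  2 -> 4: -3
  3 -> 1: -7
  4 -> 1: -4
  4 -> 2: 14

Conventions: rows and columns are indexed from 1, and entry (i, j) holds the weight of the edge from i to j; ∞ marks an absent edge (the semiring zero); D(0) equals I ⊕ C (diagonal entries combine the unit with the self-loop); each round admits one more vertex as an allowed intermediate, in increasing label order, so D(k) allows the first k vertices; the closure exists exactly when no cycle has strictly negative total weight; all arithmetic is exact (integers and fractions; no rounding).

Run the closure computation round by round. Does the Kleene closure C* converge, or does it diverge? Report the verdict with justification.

D(0):
  [0, ∞, ∞, ∞]
  [∞, 0, 9, -3]
  [-7, ∞, 0, ∞]
  [-4, 14, ∞, 0]
D(1):
  [0, ∞, ∞, ∞]
  [∞, 0, 9, -3]
  [-7, ∞, 0, ∞]
  [-4, 14, ∞, 0]
D(2):
  [0, ∞, ∞, ∞]
  [∞, 0, 9, -3]
  [-7, ∞, 0, ∞]
  [-4, 14, 23, 0]
D(3):
  [0, ∞, ∞, ∞]
  [2, 0, 9, -3]
  [-7, ∞, 0, ∞]
  [-4, 14, 23, 0]
D(4):
  [0, ∞, ∞, ∞]
  [-7, 0, 9, -3]
  [-7, ∞, 0, ∞]
  [-4, 14, 23, 0]
Key observation: every diagonal entry stays at the unit through all rounds, so no improving cycle exists.
Answer: CONVERGES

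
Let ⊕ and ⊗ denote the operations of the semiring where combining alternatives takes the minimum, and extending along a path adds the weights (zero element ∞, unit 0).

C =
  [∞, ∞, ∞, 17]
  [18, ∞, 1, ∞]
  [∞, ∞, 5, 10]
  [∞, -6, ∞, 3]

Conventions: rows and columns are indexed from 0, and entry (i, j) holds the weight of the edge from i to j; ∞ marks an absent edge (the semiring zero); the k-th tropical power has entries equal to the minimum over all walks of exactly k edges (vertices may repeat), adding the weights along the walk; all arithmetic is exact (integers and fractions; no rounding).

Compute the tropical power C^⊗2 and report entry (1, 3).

C^⊗2:
  [∞, 11, ∞, 20]
  [∞, ∞, 6, 11]
  [∞, 4, 10, 13]
  [12, -3, -5, 6]
Key observation: the optimum is the walk 1->2->3, with weight 1 + 10 = 11.
Optimal value attained by: walk 1->2->3.
Answer: (C^⊗2)[1][3] = 11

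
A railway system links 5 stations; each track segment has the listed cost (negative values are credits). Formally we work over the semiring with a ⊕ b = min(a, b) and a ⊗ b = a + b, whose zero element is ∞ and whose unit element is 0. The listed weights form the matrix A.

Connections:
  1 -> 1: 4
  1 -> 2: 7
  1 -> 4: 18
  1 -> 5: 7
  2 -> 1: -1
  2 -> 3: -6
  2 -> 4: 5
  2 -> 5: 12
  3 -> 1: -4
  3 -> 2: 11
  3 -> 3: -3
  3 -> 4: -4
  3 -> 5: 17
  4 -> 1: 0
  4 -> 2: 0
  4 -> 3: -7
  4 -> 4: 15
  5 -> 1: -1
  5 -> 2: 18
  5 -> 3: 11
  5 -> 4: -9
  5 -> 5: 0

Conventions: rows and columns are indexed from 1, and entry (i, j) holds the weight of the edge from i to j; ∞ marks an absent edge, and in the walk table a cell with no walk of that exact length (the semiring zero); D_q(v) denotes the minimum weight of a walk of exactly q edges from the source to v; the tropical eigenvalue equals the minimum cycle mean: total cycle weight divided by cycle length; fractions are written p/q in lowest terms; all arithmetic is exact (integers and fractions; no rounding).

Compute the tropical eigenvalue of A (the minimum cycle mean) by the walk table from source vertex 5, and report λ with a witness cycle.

q=0: [∞, ∞, ∞, ∞, 0]
q=1: [-1, 18, 11, -9, 0]
q=2: [-9, -9, -16, -9, 0]
q=3: [-20, -9, -19, -20, -2]
q=4: [-23, -20, -27, -23, -13]
q=5: [-31, -23, -30, -31, -16]
Optimal cycle mean attained by: cycle 3->4->3, total (-4) + (-7), length 2.
Answer: λ = -11/2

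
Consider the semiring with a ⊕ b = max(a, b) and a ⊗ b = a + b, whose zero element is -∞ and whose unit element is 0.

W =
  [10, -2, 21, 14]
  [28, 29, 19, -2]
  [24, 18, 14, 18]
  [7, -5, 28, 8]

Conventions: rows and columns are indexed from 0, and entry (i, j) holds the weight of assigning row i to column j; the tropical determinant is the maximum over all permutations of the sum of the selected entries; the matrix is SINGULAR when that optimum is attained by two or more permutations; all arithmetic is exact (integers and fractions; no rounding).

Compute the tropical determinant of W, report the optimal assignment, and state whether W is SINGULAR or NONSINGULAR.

σ = (0, 1, 2, 3): 10 + 29 + 14 + 8 = 61
σ = (0, 1, 3, 2): 10 + 29 + 18 + 28 = 85
σ = (0, 2, 1, 3): 10 + 19 + 18 + 8 = 55
σ = (0, 2, 3, 1): 10 + 19 + 18 + (-5) = 42
σ = (0, 3, 1, 2): 10 + (-2) + 18 + 28 = 54
σ = (0, 3, 2, 1): 10 + (-2) + 14 + (-5) = 17
σ = (1, 0, 2, 3): (-2) + 28 + 14 + 8 = 48
σ = (1, 0, 3, 2): (-2) + 28 + 18 + 28 = 72
σ = (1, 2, 0, 3): (-2) + 19 + 24 + 8 = 49
σ = (1, 2, 3, 0): (-2) + 19 + 18 + 7 = 42
σ = (1, 3, 0, 2): (-2) + (-2) + 24 + 28 = 48
σ = (1, 3, 2, 0): (-2) + (-2) + 14 + 7 = 17
σ = (2, 0, 1, 3): 21 + 28 + 18 + 8 = 75
σ = (2, 0, 3, 1): 21 + 28 + 18 + (-5) = 62
σ = (2, 1, 0, 3): 21 + 29 + 24 + 8 = 82
σ = (2, 1, 3, 0): 21 + 29 + 18 + 7 = 75
σ = (2, 3, 0, 1): 21 + (-2) + 24 + (-5) = 38
σ = (2, 3, 1, 0): 21 + (-2) + 18 + 7 = 44
σ = (3, 0, 1, 2): 14 + 28 + 18 + 28 = 88
σ = (3, 0, 2, 1): 14 + 28 + 14 + (-5) = 51
σ = (3, 1, 0, 2): 14 + 29 + 24 + 28 = 95
σ = (3, 1, 2, 0): 14 + 29 + 14 + 7 = 64
σ = (3, 2, 0, 1): 14 + 19 + 24 + (-5) = 52
σ = (3, 2, 1, 0): 14 + 19 + 18 + 7 = 58
Optimal value attained by: σ = (3, 1, 0, 2).
Answer: det⊕(W) = 95; verdict: NONSINGULAR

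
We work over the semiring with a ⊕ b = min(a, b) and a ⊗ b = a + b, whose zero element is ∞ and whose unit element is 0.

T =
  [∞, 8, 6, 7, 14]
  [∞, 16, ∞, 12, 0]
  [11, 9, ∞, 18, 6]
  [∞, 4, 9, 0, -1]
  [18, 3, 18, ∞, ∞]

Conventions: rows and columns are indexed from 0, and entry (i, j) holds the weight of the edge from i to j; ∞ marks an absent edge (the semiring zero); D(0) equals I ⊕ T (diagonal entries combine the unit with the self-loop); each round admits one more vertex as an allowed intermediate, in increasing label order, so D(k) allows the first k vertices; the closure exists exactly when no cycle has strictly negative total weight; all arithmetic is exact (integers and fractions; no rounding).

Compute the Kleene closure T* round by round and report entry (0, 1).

D(0):
  [0, 8, 6, 7, 14]
  [∞, 0, ∞, 12, 0]
  [11, 9, 0, 18, 6]
  [∞, 4, 9, 0, -1]
  [18, 3, 18, ∞, 0]
D(1):
  [0, 8, 6, 7, 14]
  [∞, 0, ∞, 12, 0]
  [11, 9, 0, 18, 6]
  [∞, 4, 9, 0, -1]
  [18, 3, 18, 25, 0]
D(2):
  [0, 8, 6, 7, 8]
  [∞, 0, ∞, 12, 0]
  [11, 9, 0, 18, 6]
  [∞, 4, 9, 0, -1]
  [18, 3, 18, 15, 0]
D(3):
  [0, 8, 6, 7, 8]
  [∞, 0, ∞, 12, 0]
  [11, 9, 0, 18, 6]
  [20, 4, 9, 0, -1]
  [18, 3, 18, 15, 0]
D(4):
  [0, 8, 6, 7, 6]
  [32, 0, 21, 12, 0]
  [11, 9, 0, 18, 6]
  [20, 4, 9, 0, -1]
  [18, 3, 18, 15, 0]
D(5):
  [0, 8, 6, 7, 6]
  [18, 0, 18, 12, 0]
  [11, 9, 0, 18, 6]
  [17, 2, 9, 0, -1]
  [18, 3, 18, 15, 0]
Answer: T*[0][1] = 8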